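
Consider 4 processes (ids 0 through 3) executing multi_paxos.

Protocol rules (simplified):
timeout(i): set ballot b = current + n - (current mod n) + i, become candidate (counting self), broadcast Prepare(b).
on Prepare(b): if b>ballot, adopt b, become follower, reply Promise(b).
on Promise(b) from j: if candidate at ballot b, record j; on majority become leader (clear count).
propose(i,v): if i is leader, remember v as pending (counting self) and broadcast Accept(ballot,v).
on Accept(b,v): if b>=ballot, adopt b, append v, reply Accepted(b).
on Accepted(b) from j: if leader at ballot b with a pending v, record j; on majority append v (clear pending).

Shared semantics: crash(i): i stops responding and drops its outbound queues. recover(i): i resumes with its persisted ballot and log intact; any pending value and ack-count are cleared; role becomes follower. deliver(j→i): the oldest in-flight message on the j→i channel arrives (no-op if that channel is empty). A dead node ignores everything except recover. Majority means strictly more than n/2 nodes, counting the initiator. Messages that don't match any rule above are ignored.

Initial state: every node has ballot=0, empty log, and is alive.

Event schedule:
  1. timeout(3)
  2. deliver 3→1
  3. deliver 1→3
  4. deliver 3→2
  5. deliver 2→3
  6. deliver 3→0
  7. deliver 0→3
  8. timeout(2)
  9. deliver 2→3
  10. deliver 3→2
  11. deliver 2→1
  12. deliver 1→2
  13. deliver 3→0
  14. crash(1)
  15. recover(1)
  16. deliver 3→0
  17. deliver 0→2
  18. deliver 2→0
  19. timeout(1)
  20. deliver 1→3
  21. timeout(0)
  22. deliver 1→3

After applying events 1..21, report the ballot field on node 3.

1. timeout(3):  <3:cand b7 ->
2. deliver 3→1:  <1:foll b7 ->
3. deliver 1→3:  nop
4. deliver 3→2:  <2:foll b7 ->
5. deliver 2→3:  <3:lead b7 ->
6. deliver 3→0:  <0:foll b7 ->
7. deliver 0→3:  nop
8. timeout(2):  <2:cand b10 ->
9. deliver 2→3:  <3:foll b10 ->
10. deliver 3→2:  nop
11. deliver 2→1:  <1:foll b10 ->
12. deliver 1→2:  <2:lead b10 ->
13. deliver 3→0:  nop
14. crash(1):  <1:✗foll b10 ->
15. recover(1):  <1:foll b10 ->
16. deliver 3→0:  nop
17. deliver 0→2:  nop
18. deliver 2→0:  <0:foll b10 ->
19. timeout(1):  <1:cand b13 ->
20. deliver 1→3:  <3:foll b13 ->
21. timeout(0):  <0:cand b12 ->

13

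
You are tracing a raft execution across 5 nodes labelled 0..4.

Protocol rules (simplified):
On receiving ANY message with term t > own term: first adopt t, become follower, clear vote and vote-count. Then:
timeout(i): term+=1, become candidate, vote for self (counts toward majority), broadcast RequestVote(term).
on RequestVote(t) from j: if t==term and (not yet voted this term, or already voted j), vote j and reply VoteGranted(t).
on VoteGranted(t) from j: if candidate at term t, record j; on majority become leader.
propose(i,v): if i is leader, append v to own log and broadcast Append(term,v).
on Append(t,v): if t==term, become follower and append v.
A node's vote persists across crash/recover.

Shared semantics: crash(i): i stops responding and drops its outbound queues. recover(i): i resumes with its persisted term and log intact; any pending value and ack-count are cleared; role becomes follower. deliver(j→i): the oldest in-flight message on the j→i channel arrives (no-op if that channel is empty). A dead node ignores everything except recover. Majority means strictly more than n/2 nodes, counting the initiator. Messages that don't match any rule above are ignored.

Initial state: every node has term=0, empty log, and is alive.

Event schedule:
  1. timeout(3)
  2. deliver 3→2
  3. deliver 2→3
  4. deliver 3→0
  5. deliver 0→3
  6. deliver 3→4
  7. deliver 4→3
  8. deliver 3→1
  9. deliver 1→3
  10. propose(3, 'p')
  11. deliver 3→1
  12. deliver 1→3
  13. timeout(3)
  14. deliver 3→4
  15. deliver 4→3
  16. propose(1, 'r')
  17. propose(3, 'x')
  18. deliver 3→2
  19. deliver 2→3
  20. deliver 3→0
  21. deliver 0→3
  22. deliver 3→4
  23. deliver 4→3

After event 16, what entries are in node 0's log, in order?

step 1 timeout(3): 3={cand,t=1,log=-}
step 2 deliver 3→2: 2={foll,t=1,log=-}
step 3 deliver 2→3: —
step 4 deliver 3→0: 0={foll,t=1,log=-}
step 5 deliver 0→3: 3={lead,t=1,log=-}
step 6 deliver 3→4: 4={foll,t=1,log=-}
step 7 deliver 4→3: —
step 8 deliver 3→1: 1={foll,t=1,log=-}
step 9 deliver 1→3: —
step 10 propose(3,'p'): 3={lead,t=1,log=p}
step 11 deliver 3→1: 1={foll,t=1,log=p}
step 12 deliver 1→3: —
step 13 timeout(3): 3={cand,t=2,log=p}
step 14 deliver 3→4: 4={foll,t=1,log=p}
step 15 deliver 4→3: —
step 16 propose(1,'r'): —

empty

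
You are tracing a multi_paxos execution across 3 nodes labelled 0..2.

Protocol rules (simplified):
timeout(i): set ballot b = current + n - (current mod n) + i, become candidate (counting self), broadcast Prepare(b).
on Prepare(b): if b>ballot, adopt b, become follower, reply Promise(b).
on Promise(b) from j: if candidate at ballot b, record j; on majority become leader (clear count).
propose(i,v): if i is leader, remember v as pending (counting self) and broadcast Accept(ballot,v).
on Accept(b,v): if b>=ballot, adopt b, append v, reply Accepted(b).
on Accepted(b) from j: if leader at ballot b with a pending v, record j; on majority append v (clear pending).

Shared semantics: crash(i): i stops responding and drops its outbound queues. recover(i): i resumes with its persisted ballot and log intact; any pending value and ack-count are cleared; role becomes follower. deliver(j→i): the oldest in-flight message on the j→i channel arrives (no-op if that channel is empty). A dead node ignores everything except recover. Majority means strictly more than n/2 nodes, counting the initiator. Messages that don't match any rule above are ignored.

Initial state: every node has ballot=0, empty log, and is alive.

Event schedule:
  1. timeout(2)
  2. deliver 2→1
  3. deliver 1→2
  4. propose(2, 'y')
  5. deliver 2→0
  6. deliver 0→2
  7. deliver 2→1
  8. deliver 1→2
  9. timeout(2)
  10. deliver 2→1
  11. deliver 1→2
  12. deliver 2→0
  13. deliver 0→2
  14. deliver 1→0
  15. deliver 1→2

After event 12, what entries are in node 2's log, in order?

1. timeout(2):  <2:cand b5 ->
2. deliver 2→1:  <1:foll b5 ->
3. deliver 1→2:  <2:lead b5 ->
4. propose(2,'y'):  nop
5. deliver 2→0:  <0:foll b5 ->
6. deliver 0→2:  nop
7. deliver 2→1:  <1:foll b5 y>
8. deliver 1→2:  <2:lead b5 y>
9. timeout(2):  <2:cand b8 y>
10. deliver 2→1:  <1:foll b8 y>
11. deliver 1→2:  <2:lead b8 y>
12. deliver 2→0:  <0:foll b5 y>

y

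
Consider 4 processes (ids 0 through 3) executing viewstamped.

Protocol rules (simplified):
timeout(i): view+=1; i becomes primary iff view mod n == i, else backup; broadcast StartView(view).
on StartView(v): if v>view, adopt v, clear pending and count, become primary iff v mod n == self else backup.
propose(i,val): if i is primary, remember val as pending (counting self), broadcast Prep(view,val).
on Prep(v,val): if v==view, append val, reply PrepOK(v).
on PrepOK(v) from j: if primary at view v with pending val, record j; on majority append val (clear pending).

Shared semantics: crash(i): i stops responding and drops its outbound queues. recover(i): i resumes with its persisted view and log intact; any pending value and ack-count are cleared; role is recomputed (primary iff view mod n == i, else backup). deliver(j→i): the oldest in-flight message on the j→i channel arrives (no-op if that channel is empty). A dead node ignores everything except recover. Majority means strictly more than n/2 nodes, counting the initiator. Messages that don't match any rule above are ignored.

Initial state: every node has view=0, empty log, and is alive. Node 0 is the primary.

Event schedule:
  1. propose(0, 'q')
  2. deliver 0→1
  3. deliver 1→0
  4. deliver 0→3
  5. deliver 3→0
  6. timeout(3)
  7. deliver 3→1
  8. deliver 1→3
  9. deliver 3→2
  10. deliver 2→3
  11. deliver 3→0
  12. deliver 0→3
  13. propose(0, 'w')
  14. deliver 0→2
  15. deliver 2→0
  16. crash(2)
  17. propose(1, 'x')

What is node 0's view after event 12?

step 1 propose(0,'q'): —
step 2 deliver 0→1: 1={back,v=0,log=q}
step 3 deliver 1→0: —
step 4 deliver 0→3: 3={back,v=0,log=q}
step 5 deliver 3→0: 0={prim,v=0,log=q}
step 6 timeout(3): 3={back,v=1,log=q}
step 7 deliver 3→1: 1={prim,v=1,log=q}
step 8 deliver 1→3: —
step 9 deliver 3→2: 2={back,v=1,log=-}
step 10 deliver 2→3: —
step 11 deliver 3→0: 0={back,v=1,log=q}
step 12 deliver 0→3: —

1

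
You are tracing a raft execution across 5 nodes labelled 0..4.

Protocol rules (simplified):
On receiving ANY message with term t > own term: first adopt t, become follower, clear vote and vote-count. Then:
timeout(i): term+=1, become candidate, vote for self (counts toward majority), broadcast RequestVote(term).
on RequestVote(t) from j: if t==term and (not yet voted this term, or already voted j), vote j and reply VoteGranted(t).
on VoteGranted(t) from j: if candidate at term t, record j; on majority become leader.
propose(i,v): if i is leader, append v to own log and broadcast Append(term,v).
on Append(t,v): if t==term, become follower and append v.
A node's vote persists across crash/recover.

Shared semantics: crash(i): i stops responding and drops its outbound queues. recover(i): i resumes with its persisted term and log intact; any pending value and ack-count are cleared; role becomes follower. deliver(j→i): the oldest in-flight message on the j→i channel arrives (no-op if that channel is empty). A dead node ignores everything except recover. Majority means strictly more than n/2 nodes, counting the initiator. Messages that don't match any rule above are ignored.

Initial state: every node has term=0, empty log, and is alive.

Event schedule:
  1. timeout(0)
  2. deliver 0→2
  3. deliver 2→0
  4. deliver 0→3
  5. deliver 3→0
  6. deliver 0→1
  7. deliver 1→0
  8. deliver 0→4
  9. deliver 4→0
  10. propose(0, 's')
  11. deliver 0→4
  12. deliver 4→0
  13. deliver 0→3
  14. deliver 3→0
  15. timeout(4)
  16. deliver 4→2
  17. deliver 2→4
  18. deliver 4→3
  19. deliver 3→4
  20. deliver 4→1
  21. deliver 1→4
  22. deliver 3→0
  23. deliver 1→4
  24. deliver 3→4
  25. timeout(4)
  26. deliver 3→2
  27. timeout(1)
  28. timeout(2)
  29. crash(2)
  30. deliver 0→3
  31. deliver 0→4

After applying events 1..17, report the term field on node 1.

1

after 1 — timeout(0): n0:cand/t1/[-]
after 2 — deliver 0→2: n2:foll/t1/[-]
after 3 — deliver 2→0: ·
after 4 — deliver 0→3: n3:foll/t1/[-]
after 5 — deliver 3→0: n0:lead/t1/[-]
after 6 — deliver 0→1: n1:foll/t1/[-]
after 7 — deliver 1→0: ·
after 8 — deliver 0→4: n4:foll/t1/[-]
after 9 — deliver 4→0: ·
after 10 — propose(0,'s'): n0:lead/t1/[s]
after 11 — deliver 0→4: n4:foll/t1/[s]
after 12 — deliver 4→0: ·
after 13 — deliver 0→3: n3:foll/t1/[s]
after 14 — deliver 3→0: ·
after 15 — timeout(4): n4:cand/t2/[s]
after 16 — deliver 4→2: n2:foll/t2/[-]
after 17 — deliver 2→4: ·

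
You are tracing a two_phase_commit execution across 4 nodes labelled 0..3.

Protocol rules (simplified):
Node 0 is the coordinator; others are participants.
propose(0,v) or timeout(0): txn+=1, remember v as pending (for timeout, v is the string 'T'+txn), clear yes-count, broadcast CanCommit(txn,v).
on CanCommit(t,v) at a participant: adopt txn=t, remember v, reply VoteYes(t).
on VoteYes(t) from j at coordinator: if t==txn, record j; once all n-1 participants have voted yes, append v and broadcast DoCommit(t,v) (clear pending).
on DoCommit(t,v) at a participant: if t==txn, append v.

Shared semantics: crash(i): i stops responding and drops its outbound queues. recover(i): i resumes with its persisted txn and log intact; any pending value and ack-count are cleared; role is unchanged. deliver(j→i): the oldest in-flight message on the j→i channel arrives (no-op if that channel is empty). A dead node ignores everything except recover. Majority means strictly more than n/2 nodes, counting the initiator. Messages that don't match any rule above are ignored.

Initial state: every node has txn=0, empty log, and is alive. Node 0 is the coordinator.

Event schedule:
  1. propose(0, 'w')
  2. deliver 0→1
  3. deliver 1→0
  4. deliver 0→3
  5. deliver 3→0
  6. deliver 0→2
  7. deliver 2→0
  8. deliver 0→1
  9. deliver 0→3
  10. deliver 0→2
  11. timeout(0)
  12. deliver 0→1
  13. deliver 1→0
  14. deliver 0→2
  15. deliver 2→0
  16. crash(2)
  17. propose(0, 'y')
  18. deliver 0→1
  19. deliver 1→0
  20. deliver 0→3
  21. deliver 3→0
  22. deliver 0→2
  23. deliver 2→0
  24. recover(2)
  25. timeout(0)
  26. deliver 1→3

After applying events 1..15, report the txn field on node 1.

2

1. propose(0,'w'):  <0:coor t1 ->
2. deliver 0→1:  <1:part t1 ->
3. deliver 1→0:  nop
4. deliver 0→3:  <3:part t1 ->
5. deliver 3→0:  nop
6. deliver 0→2:  <2:part t1 ->
7. deliver 2→0:  <0:coor t1 w>
8. deliver 0→1:  <1:part t1 w>
9. deliver 0→3:  <3:part t1 w>
10. deliver 0→2:  <2:part t1 w>
11. timeout(0):  <0:coor t2 w>
12. deliver 0→1:  <1:part t2 w>
13. deliver 1→0:  nop
14. deliver 0→2:  <2:part t2 w>
15. deliver 2→0:  nop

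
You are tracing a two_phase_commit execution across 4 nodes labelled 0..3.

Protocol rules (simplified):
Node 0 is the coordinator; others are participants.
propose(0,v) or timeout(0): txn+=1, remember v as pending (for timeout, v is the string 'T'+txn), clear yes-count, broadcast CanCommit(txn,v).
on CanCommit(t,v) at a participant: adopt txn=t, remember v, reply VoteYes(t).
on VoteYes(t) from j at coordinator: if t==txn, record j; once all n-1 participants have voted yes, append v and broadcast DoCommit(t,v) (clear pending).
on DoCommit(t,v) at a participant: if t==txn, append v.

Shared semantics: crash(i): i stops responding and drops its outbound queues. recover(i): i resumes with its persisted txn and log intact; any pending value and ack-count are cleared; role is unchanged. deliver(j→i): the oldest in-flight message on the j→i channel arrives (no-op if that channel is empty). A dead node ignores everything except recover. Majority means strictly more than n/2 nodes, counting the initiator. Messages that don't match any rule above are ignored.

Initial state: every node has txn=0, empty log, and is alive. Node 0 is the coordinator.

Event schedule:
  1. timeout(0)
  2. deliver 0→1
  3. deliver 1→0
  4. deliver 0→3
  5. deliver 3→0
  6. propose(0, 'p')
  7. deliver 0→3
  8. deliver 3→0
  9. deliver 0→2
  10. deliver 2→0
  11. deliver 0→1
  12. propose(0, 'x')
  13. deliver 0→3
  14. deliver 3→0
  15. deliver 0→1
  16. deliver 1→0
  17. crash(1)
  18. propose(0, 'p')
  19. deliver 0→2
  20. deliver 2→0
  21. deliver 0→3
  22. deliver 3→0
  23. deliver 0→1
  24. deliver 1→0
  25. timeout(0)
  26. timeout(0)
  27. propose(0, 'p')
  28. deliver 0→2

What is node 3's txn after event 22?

after 1 — timeout(0): n0:coor/t1/[-]
after 2 — deliver 0→1: n1:part/t1/[-]
after 3 — deliver 1→0: ·
after 4 — deliver 0→3: n3:part/t1/[-]
after 5 — deliver 3→0: ·
after 6 — propose(0,'p'): n0:coor/t2/[-]
after 7 — deliver 0→3: n3:part/t2/[-]
after 8 — deliver 3→0: ·
after 9 — deliver 0→2: n2:part/t1/[-]
after 10 — deliver 2→0: ·
after 11 — deliver 0→1: n1:part/t2/[-]
after 12 — propose(0,'x'): n0:coor/t3/[-]
after 13 — deliver 0→3: n3:part/t3/[-]
after 14 — deliver 3→0: ·
after 15 — deliver 0→1: n1:part/t3/[-]
after 16 — deliver 1→0: ·
after 17 — crash(1): n1:✗part/t3/[-]
after 18 — propose(0,'p'): n0:coor/t4/[-]
after 19 — deliver 0→2: n2:part/t2/[-]
after 20 — deliver 2→0: ·
after 21 — deliver 0→3: n3:part/t4/[-]
after 22 — deliver 3→0: ·

4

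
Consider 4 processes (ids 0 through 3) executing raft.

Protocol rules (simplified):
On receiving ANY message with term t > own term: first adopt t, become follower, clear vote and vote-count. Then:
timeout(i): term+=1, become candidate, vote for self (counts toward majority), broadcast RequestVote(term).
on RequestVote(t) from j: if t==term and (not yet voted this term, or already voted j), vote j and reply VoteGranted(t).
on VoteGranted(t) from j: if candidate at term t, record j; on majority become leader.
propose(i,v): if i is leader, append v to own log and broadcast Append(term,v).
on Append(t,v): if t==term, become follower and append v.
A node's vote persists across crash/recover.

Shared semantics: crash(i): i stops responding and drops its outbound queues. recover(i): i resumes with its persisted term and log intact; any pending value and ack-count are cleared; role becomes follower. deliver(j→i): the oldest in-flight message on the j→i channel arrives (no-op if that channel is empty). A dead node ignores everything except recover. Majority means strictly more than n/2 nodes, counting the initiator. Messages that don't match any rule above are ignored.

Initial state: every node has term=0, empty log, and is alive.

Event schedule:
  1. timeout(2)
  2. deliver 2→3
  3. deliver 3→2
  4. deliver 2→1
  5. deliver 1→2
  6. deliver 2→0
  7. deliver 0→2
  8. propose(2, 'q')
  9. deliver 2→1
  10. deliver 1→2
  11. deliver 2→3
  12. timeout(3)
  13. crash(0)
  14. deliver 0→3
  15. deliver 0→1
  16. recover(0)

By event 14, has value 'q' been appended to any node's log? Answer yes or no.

[1] timeout(2) → N2(cand t1 [-])
[2] deliver 2→3 → N3(foll t1 [-])
[3] deliver 3→2 → ∅
[4] deliver 2→1 → N1(foll t1 [-])
[5] deliver 1→2 → N2(lead t1 [-])
[6] deliver 2→0 → N0(foll t1 [-])
[7] deliver 0→2 → ∅
[8] propose(2,'q') → N2(lead t1 [q])
[9] deliver 2→1 → N1(foll t1 [q])
[10] deliver 1→2 → ∅
[11] deliver 2→3 → N3(foll t1 [q])
[12] timeout(3) → N3(cand t2 [q])
[13] crash(0) → N0(✗foll t1 [-])
[14] deliver 0→3 → ∅

yes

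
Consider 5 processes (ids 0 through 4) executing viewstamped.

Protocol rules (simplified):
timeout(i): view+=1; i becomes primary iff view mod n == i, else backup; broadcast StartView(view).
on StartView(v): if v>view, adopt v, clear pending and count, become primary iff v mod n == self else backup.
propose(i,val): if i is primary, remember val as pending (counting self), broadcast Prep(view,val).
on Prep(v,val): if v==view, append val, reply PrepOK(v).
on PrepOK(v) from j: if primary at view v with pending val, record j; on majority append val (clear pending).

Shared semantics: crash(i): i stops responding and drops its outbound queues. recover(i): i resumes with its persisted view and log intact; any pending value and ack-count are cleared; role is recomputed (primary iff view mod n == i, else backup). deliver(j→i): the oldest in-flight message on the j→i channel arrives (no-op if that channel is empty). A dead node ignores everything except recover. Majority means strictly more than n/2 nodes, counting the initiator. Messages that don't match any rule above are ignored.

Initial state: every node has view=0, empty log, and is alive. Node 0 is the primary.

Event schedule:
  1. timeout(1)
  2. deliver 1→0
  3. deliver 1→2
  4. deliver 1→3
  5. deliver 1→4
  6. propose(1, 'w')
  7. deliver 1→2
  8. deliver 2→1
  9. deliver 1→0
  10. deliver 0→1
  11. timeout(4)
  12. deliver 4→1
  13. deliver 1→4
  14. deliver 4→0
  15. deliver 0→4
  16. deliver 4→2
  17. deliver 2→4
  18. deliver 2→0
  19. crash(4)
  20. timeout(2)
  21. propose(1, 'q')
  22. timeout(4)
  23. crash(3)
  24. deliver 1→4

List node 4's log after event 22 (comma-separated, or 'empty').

step 1 timeout(1): 1={prim,v=1,log=-}
step 2 deliver 1→0: 0={back,v=1,log=-}
step 3 deliver 1→2: 2={back,v=1,log=-}
step 4 deliver 1→3: 3={back,v=1,log=-}
step 5 deliver 1→4: 4={back,v=1,log=-}
step 6 propose(1,'w'): —
step 7 deliver 1→2: 2={back,v=1,log=w}
step 8 deliver 2→1: —
step 9 deliver 1→0: 0={back,v=1,log=w}
step 10 deliver 0→1: 1={prim,v=1,log=w}
step 11 timeout(4): 4={back,v=2,log=-}
step 12 deliver 4→1: 1={back,v=2,log=w}
step 13 deliver 1→4: —
step 14 deliver 4→0: 0={back,v=2,log=w}
step 15 deliver 0→4: —
step 16 deliver 4→2: 2={prim,v=2,log=w}
step 17 deliver 2→4: —
step 18 deliver 2→0: —
step 19 crash(4): 4={✗back,v=2,log=-}
step 20 timeout(2): 2={back,v=3,log=w}
step 21 propose(1,'q'): —
step 22 timeout(4): —

empty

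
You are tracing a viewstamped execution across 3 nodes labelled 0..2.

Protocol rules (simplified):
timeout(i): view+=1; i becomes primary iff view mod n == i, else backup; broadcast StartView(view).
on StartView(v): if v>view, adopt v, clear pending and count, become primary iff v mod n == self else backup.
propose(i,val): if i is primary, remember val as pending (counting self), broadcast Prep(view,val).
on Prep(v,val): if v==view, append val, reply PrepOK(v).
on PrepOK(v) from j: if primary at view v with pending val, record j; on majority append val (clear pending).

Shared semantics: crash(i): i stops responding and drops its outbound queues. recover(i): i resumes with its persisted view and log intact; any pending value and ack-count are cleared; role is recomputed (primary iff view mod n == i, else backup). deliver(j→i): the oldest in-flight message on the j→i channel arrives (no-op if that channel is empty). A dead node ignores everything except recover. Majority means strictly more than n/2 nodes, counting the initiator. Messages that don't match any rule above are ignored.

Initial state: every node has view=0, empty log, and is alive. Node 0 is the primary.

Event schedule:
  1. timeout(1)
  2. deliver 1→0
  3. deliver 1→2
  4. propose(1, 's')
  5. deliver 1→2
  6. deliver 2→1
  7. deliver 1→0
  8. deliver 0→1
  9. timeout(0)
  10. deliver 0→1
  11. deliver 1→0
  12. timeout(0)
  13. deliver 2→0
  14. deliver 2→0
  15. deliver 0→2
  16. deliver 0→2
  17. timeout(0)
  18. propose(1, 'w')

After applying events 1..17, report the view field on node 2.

step 1 timeout(1): 1={prim,v=1,log=-}
step 2 deliver 1→0: 0={back,v=1,log=-}
step 3 deliver 1→2: 2={back,v=1,log=-}
step 4 propose(1,'s'): —
step 5 deliver 1→2: 2={back,v=1,log=s}
step 6 deliver 2→1: 1={prim,v=1,log=s}
step 7 deliver 1→0: 0={back,v=1,log=s}
step 8 deliver 0→1: —
step 9 timeout(0): 0={back,v=2,log=s}
step 10 deliver 0→1: 1={back,v=2,log=s}
step 11 deliver 1→0: —
step 12 timeout(0): 0={prim,v=3,log=s}
step 13 deliver 2→0: —
step 14 deliver 2→0: —
step 15 deliver 0→2: 2={prim,v=2,log=s}
step 16 deliver 0→2: 2={back,v=3,log=s}
step 17 timeout(0): 0={back,v=4,log=s}

3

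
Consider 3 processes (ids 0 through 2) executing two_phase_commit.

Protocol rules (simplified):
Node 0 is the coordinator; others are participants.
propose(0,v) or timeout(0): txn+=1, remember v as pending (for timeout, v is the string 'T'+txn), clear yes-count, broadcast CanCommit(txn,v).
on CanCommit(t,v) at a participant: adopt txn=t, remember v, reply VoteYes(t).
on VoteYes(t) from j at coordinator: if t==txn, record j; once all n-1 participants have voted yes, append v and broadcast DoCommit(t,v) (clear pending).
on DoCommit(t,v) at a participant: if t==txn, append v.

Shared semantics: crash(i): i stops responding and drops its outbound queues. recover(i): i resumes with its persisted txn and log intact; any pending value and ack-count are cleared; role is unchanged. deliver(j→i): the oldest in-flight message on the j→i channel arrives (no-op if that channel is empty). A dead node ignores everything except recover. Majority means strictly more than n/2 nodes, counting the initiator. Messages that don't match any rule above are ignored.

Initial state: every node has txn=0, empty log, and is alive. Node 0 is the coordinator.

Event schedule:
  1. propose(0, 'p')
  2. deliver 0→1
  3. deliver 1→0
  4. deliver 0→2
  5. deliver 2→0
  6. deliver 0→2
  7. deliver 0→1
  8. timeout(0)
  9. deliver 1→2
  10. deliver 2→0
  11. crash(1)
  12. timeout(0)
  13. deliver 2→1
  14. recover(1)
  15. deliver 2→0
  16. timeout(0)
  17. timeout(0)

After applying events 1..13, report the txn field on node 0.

1. propose(0,'p'):  <0:coor t1 ->
2. deliver 0→1:  <1:part t1 ->
3. deliver 1→0:  nop
4. deliver 0→2:  <2:part t1 ->
5. deliver 2→0:  <0:coor t1 p>
6. deliver 0→2:  <2:part t1 p>
7. deliver 0→1:  <1:part t1 p>
8. timeout(0):  <0:coor t2 p>
9. deliver 1→2:  nop
10. deliver 2→0:  nop
11. crash(1):  <1:✗part t1 p>
12. timeout(0):  <0:coor t3 p>
13. deliver 2→1:  nop

3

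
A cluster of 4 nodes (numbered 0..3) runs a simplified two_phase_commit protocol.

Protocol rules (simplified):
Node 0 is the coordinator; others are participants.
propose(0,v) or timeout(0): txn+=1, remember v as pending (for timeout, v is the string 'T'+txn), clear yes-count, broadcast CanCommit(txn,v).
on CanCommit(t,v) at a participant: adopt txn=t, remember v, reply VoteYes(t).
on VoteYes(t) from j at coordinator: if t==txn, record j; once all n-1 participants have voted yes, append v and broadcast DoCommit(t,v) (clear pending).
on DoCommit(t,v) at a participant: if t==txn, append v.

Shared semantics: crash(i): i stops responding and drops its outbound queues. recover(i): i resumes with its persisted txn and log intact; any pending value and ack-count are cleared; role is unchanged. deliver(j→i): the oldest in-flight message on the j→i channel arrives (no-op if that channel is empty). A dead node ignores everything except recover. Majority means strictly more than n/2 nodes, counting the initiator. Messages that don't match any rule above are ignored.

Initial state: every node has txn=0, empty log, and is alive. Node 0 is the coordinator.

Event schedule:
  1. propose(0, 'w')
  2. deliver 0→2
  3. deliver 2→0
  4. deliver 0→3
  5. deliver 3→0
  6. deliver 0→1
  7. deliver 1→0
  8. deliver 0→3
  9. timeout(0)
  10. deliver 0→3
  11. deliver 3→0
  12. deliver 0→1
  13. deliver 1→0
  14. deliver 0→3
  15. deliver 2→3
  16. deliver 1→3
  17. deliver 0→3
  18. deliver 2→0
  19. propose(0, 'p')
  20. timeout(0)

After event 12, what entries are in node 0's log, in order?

step 1 propose(0,'w'): 0={coor,t=1,log=-}
step 2 deliver 0→2: 2={part,t=1,log=-}
step 3 deliver 2→0: —
step 4 deliver 0→3: 3={part,t=1,log=-}
step 5 deliver 3→0: —
step 6 deliver 0→1: 1={part,t=1,log=-}
step 7 deliver 1→0: 0={coor,t=1,log=w}
step 8 deliver 0→3: 3={part,t=1,log=w}
step 9 timeout(0): 0={coor,t=2,log=w}
step 10 deliver 0→3: 3={part,t=2,log=w}
step 11 deliver 3→0: —
step 12 deliver 0→1: 1={part,t=1,log=w}

w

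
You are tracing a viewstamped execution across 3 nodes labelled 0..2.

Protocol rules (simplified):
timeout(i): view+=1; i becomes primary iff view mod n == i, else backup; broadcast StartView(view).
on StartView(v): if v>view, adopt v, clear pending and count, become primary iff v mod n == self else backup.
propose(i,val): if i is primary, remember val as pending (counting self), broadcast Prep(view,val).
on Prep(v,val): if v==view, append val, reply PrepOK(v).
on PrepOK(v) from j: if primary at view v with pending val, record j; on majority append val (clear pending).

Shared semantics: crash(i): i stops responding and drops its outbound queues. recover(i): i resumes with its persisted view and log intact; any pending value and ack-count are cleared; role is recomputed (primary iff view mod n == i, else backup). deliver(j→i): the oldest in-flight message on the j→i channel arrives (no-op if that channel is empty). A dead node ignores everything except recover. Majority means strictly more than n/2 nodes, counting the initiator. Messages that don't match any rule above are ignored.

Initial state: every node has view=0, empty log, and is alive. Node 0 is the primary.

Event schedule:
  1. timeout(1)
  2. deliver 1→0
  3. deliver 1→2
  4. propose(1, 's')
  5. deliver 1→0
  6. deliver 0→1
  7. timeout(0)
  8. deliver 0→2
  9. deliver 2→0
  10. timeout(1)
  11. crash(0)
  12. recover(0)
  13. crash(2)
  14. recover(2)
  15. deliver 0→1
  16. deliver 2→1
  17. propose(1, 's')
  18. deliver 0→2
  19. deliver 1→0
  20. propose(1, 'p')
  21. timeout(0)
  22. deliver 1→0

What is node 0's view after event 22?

3

step 1 timeout(1): 1={prim,v=1,log=-}
step 2 deliver 1→0: 0={back,v=1,log=-}
step 3 deliver 1→2: 2={back,v=1,log=-}
step 4 propose(1,'s'): —
step 5 deliver 1→0: 0={back,v=1,log=s}
step 6 deliver 0→1: 1={prim,v=1,log=s}
step 7 timeout(0): 0={back,v=2,log=s}
step 8 deliver 0→2: 2={prim,v=2,log=-}
step 9 deliver 2→0: —
step 10 timeout(1): 1={back,v=2,log=s}
step 11 crash(0): 0={✗back,v=2,log=s}
step 12 recover(0): 0={back,v=2,log=s}
step 13 crash(2): 2={✗prim,v=2,log=-}
step 14 recover(2): 2={prim,v=2,log=-}
step 15 deliver 0→1: —
step 16 deliver 2→1: —
step 17 propose(1,'s'): —
step 18 deliver 0→2: —
step 19 deliver 1→0: —
step 20 propose(1,'p'): —
step 21 timeout(0): 0={prim,v=3,log=s}
step 22 deliver 1→0: —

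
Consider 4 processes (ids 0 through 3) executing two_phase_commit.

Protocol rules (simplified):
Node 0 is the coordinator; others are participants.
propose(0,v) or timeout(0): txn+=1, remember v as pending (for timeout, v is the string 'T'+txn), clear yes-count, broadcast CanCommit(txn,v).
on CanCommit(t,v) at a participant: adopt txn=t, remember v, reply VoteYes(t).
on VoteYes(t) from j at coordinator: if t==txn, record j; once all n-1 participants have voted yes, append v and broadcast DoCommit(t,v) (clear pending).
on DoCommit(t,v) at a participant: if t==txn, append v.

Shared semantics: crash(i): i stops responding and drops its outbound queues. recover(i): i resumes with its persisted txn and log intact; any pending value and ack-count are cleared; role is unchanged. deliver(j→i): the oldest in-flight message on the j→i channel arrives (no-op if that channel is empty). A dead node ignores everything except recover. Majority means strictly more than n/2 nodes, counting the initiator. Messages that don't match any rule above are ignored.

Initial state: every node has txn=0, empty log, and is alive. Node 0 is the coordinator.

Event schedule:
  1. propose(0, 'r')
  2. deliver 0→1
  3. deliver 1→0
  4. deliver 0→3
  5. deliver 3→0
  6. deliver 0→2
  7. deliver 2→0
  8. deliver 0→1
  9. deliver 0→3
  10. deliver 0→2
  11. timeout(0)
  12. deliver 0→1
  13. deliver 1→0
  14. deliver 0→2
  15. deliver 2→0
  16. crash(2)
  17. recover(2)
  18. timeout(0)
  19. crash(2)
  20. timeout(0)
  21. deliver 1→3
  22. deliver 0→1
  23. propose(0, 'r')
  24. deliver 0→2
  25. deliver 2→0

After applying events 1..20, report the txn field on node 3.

1

1. propose(0,'r'):  <0:coor t1 ->
2. deliver 0→1:  <1:part t1 ->
3. deliver 1→0:  nop
4. deliver 0→3:  <3:part t1 ->
5. deliver 3→0:  nop
6. deliver 0→2:  <2:part t1 ->
7. deliver 2→0:  <0:coor t1 r>
8. deliver 0→1:  <1:part t1 r>
9. deliver 0→3:  <3:part t1 r>
10. deliver 0→2:  <2:part t1 r>
11. timeout(0):  <0:coor t2 r>
12. deliver 0→1:  <1:part t2 r>
13. deliver 1→0:  nop
14. deliver 0→2:  <2:part t2 r>
15. deliver 2→0:  nop
16. crash(2):  <2:✗part t2 r>
17. recover(2):  <2:part t2 r>
18. timeout(0):  <0:coor t3 r>
19. crash(2):  <2:✗part t2 r>
20. timeout(0):  <0:coor t4 r>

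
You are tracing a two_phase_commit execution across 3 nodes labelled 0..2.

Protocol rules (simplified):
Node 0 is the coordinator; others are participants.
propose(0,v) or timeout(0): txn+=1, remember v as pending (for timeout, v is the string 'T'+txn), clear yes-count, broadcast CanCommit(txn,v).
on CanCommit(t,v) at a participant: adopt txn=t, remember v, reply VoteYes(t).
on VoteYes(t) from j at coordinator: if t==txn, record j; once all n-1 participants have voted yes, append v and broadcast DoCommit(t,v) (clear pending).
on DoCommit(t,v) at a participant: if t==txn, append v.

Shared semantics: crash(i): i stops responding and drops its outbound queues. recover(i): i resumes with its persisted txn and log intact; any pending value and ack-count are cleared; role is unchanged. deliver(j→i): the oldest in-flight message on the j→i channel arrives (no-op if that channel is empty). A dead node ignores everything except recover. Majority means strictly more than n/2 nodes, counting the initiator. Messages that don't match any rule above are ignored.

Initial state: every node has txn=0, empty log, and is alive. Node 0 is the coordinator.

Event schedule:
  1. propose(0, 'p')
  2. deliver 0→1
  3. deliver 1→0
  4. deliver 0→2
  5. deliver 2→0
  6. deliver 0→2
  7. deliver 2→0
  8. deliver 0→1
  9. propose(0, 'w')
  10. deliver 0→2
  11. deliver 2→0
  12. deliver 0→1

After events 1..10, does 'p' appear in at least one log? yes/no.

1. propose(0,'p'):  <0:coor t1 ->
2. deliver 0→1:  <1:part t1 ->
3. deliver 1→0:  nop
4. deliver 0→2:  <2:part t1 ->
5. deliver 2→0:  <0:coor t1 p>
6. deliver 0→2:  <2:part t1 p>
7. deliver 2→0:  nop
8. deliver 0→1:  <1:part t1 p>
9. propose(0,'w'):  <0:coor t2 p>
10. deliver 0→2:  <2:part t2 p>

yes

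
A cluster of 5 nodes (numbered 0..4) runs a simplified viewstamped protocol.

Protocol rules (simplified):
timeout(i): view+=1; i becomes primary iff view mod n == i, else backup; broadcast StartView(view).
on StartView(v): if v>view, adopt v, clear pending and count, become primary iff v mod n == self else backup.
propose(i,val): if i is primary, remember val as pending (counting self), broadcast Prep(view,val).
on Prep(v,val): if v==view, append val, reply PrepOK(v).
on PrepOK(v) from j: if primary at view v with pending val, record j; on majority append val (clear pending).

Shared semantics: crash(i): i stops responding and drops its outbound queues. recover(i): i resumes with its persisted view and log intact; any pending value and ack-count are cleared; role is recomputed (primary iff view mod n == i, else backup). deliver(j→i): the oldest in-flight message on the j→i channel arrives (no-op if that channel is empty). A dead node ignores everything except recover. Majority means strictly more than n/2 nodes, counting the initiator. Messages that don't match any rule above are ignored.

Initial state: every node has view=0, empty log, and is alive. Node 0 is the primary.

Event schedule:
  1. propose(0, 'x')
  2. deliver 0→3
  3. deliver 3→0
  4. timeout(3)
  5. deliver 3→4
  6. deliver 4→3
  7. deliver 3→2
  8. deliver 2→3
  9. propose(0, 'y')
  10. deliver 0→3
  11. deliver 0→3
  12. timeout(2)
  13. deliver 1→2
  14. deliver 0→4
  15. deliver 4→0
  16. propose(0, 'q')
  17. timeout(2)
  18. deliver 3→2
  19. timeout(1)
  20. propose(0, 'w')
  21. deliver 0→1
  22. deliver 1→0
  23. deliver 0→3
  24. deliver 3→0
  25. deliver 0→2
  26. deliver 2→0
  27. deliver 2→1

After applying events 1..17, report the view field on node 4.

1

[1] propose(0,'x') → ∅
[2] deliver 0→3 → N3(back v0 [x])
[3] deliver 3→0 → ∅
[4] timeout(3) → N3(back v1 [x])
[5] deliver 3→4 → N4(back v1 [-])
[6] deliver 4→3 → ∅
[7] deliver 3→2 → N2(back v1 [-])
[8] deliver 2→3 → ∅
[9] propose(0,'y') → ∅
[10] deliver 0→3 → ∅
[11] deliver 0→3 → ∅
[12] timeout(2) → N2(prim v2 [-])
[13] deliver 1→2 → ∅
[14] deliver 0→4 → ∅
[15] deliver 4→0 → ∅
[16] propose(0,'q') → ∅
[17] timeout(2) → N2(back v3 [-])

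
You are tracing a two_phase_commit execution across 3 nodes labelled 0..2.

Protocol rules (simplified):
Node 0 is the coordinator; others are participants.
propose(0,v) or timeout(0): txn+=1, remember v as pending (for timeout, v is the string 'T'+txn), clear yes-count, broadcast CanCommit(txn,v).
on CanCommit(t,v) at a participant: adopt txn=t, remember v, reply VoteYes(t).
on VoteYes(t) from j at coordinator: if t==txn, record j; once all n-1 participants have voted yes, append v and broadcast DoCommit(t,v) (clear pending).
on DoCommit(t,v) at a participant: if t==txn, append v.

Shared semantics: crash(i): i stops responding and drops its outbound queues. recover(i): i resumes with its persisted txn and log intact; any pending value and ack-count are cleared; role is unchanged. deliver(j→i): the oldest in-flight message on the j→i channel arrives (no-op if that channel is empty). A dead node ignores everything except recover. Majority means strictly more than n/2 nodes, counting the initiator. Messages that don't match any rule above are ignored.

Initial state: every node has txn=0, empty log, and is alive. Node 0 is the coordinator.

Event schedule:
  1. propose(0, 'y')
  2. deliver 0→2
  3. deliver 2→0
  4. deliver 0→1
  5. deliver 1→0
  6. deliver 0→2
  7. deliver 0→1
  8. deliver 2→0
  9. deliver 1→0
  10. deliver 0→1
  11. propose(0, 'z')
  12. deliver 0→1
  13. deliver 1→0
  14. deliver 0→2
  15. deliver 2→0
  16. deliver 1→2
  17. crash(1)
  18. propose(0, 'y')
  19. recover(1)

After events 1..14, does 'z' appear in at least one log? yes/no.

no

[1] propose(0,'y') → N0(coor t1 [-])
[2] deliver 0→2 → N2(part t1 [-])
[3] deliver 2→0 → ∅
[4] deliver 0→1 → N1(part t1 [-])
[5] deliver 1→0 → N0(coor t1 [y])
[6] deliver 0→2 → N2(part t1 [y])
[7] deliver 0→1 → N1(part t1 [y])
[8] deliver 2→0 → ∅
[9] deliver 1→0 → ∅
[10] deliver 0→1 → ∅
[11] propose(0,'z') → N0(coor t2 [y])
[12] deliver 0→1 → N1(part t2 [y])
[13] deliver 1→0 → ∅
[14] deliver 0→2 → N2(part t2 [y])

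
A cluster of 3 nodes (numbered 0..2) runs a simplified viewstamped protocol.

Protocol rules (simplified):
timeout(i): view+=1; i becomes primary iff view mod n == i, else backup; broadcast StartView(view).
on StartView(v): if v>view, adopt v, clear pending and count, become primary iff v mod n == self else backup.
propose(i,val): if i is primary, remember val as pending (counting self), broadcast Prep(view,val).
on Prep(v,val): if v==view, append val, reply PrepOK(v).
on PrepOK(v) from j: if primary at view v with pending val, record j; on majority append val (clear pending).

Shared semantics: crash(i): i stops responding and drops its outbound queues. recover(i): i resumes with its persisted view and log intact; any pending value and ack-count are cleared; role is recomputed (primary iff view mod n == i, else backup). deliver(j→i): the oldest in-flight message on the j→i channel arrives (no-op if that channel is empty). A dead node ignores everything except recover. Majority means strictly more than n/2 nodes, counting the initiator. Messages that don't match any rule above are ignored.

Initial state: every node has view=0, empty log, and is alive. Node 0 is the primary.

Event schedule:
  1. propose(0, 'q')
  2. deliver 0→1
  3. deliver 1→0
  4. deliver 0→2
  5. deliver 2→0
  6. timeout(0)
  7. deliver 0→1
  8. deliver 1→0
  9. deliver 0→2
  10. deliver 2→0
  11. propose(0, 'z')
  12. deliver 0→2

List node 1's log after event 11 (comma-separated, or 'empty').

q

after 1 — propose(0,'q'): ·
after 2 — deliver 0→1: n1:back/v0/[q]
after 3 — deliver 1→0: n0:prim/v0/[q]
after 4 — deliver 0→2: n2:back/v0/[q]
after 5 — deliver 2→0: ·
after 6 — timeout(0): n0:back/v1/[q]
after 7 — deliver 0→1: n1:prim/v1/[q]
after 8 — deliver 1→0: ·
after 9 — deliver 0→2: n2:back/v1/[q]
after 10 — deliver 2→0: ·
after 11 — propose(0,'z'): ·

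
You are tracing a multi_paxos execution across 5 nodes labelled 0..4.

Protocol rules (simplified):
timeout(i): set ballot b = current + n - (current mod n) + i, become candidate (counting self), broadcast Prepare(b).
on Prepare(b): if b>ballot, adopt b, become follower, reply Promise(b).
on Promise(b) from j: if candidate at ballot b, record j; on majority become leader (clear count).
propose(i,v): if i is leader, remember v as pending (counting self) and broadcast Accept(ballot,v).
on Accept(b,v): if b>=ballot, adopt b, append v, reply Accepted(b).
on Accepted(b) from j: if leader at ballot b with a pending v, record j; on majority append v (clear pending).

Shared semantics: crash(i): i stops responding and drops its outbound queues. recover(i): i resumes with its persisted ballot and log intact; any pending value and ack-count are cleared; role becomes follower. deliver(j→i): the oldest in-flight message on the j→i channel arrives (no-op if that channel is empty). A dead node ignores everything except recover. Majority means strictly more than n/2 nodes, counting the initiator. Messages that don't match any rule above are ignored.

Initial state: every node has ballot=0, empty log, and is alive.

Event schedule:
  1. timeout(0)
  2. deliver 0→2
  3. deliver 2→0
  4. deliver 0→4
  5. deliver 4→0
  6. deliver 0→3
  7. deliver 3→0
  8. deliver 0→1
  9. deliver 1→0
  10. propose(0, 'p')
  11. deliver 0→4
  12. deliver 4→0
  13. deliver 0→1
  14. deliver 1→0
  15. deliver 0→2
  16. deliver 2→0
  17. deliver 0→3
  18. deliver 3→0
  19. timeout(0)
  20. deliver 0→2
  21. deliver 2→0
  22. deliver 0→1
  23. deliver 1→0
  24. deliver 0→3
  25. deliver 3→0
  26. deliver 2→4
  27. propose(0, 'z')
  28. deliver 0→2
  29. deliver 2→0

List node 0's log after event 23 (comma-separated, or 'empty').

p

step 1 timeout(0): 0={cand,b=5,log=-}
step 2 deliver 0→2: 2={foll,b=5,log=-}
step 3 deliver 2→0: —
step 4 deliver 0→4: 4={foll,b=5,log=-}
step 5 deliver 4→0: 0={lead,b=5,log=-}
step 6 deliver 0→3: 3={foll,b=5,log=-}
step 7 deliver 3→0: —
step 8 deliver 0→1: 1={foll,b=5,log=-}
step 9 deliver 1→0: —
step 10 propose(0,'p'): —
step 11 deliver 0→4: 4={foll,b=5,log=p}
step 12 deliver 4→0: —
step 13 deliver 0→1: 1={foll,b=5,log=p}
step 14 deliver 1→0: 0={lead,b=5,log=p}
step 15 deliver 0→2: 2={foll,b=5,log=p}
step 16 deliver 2→0: —
step 17 deliver 0→3: 3={foll,b=5,log=p}
step 18 deliver 3→0: —
step 19 timeout(0): 0={cand,b=10,log=p}
step 20 deliver 0→2: 2={foll,b=10,log=p}
step 21 deliver 2→0: —
step 22 deliver 0→1: 1={foll,b=10,log=p}
step 23 deliver 1→0: 0={lead,b=10,log=p}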